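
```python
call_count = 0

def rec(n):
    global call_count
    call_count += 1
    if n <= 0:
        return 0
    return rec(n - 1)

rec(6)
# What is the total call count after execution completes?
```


rec(6) calls rec(5) calls ... calls rec(0)
Total calls: 6 + 1 (for base case) = 7


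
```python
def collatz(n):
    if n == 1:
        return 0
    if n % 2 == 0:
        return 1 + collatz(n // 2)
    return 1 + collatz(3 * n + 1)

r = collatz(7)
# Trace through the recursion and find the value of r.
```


collatz(7)
7 is odd -> 3*7+1 = 22 -> collatz(22)
22 is even -> collatz(11)
11 is odd -> 3*11+1 = 34 -> collatz(34)
34 is even -> collatz(17)
17 is odd -> 3*17+1 = 52 -> collatz(52)
52 is even -> collatz(26)
26 is even -> collatz(13)
13 is odd -> 3*13+1 = 40 -> collatz(40)
40 is even -> collatz(20)
20 is even -> collatz(10)
10 is even -> collatz(5)
5 is odd -> 3*5+1 = 16 -> collatz(16)
16 is even -> collatz(8)
8 is even -> collatz(4)
4 is even -> collatz(2)
2 is even -> collatz(1)
Reached 1 after 16 steps
= 16


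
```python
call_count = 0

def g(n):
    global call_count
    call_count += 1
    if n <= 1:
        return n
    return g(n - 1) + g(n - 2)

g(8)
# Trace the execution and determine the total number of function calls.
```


g(8) calls g(7) and g(6); each non-base call branches into two more.
Let C(k) = total number of calls made by g(k), including the call to g(k) itself.
Base cases: C(0) = 1, C(1) = 1
Recurrence: C(k) = 1 + C(k-1) + C(k-2)
  C(2) = 1 + C(1) + C(0) = 1 + 1 + 1 = 3
  C(3) = 1 + C(2) + C(1) = 1 + 3 + 1 = 5
  C(4) = 1 + C(3) + C(2) = 1 + 5 + 3 = 9
  C(5) = 1 + C(4) + C(3) = 1 + 9 + 5 = 15
  C(6) = 1 + C(5) + C(4) = 1 + 15 + 9 = 25
  C(7) = 1 + C(6) + C(5) = 1 + 25 + 15 = 41
  C(8) = 1 + C(7) + C(6) = 1 + 41 + 25 = 67
Total calls = C(8) = 67


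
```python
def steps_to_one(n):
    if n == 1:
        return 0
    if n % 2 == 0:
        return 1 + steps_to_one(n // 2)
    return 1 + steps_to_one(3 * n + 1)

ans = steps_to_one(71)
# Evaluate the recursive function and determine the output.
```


steps_to_one(71)
71 is odd -> 3*71+1 = 214 -> steps_to_one(214)
214 is even -> steps_to_one(107)
107 is odd -> 3*107+1 = 322 -> steps_to_one(322)
322 is even -> steps_to_one(161)
161 is odd -> 3*161+1 = 484 -> steps_to_one(484)
484 is even -> steps_to_one(242)
242 is even -> steps_to_one(121)
121 is odd -> 3*121+1 = 364 -> steps_to_one(364)
364 is even -> steps_to_one(182)
182 is even -> steps_to_one(91)
91 is odd -> 3*91+1 = 274 -> steps_to_one(274)
274 is even -> steps_to_one(137)
137 is odd -> 3*137+1 = 412 -> steps_to_one(412)
412 is even -> steps_to_one(206)
206 is even -> steps_to_one(103)
103 is odd -> 3*103+1 = 310 -> steps_to_one(310)
310 is even -> steps_to_one(155)
155 is odd -> 3*155+1 = 466 -> steps_to_one(466)
466 is even -> steps_to_one(233)
233 is odd -> 3*233+1 = 700 -> steps_to_one(700)
700 is even -> steps_to_one(350)
350 is even -> steps_to_one(175)
175 is odd -> 3*175+1 = 526 -> steps_to_one(526)
526 is even -> steps_to_one(263)
263 is odd -> 3*263+1 = 790 -> steps_to_one(790)
790 is even -> steps_to_one(395)
395 is odd -> 3*395+1 = 1186 -> steps_to_one(1186)
1186 is even -> steps_to_one(593)
593 is odd -> 3*593+1 = 1780 -> steps_to_one(1780)
1780 is even -> steps_to_one(890)
890 is even -> steps_to_one(445)
445 is odd -> 3*445+1 = 1336 -> steps_to_one(1336)
1336 is even -> steps_to_one(668)
668 is even -> steps_to_one(334)
334 is even -> steps_to_one(167)
167 is odd -> 3*167+1 = 502 -> steps_to_one(502)
502 is even -> steps_to_one(251)
251 is odd -> 3*251+1 = 754 -> steps_to_one(754)
754 is even -> steps_to_one(377)
377 is odd -> 3*377+1 = 1132 -> steps_to_one(1132)
1132 is even -> steps_to_one(566)
566 is even -> steps_to_one(283)
283 is odd -> 3*283+1 = 850 -> steps_to_one(850)
850 is even -> steps_to_one(425)
425 is odd -> 3*425+1 = 1276 -> steps_to_one(1276)
1276 is even -> steps_to_one(638)
638 is even -> steps_to_one(319)
319 is odd -> 3*319+1 = 958 -> steps_to_one(958)
958 is even -> steps_to_one(479)
479 is odd -> 3*479+1 = 1438 -> steps_to_one(1438)
1438 is even -> steps_to_one(719)
719 is odd -> 3*719+1 = 2158 -> steps_to_one(2158)
2158 is even -> steps_to_one(1079)
1079 is odd -> 3*1079+1 = 3238 -> steps_to_one(3238)
3238 is even -> steps_to_one(1619)
1619 is odd -> 3*1619+1 = 4858 -> steps_to_one(4858)
4858 is even -> steps_to_one(2429)
2429 is odd -> 3*2429+1 = 7288 -> steps_to_one(7288)
7288 is even -> steps_to_one(3644)
3644 is even -> steps_to_one(1822)
1822 is even -> steps_to_one(911)
911 is odd -> 3*911+1 = 2734 -> steps_to_one(2734)
2734 is even -> steps_to_one(1367)
1367 is odd -> 3*1367+1 = 4102 -> steps_to_one(4102)
4102 is even -> steps_to_one(2051)
2051 is odd -> 3*2051+1 = 6154 -> steps_to_one(6154)
6154 is even -> steps_to_one(3077)
3077 is odd -> 3*3077+1 = 9232 -> steps_to_one(9232)
9232 is even -> steps_to_one(4616)
4616 is even -> steps_to_one(2308)
2308 is even -> steps_to_one(1154)
1154 is even -> steps_to_one(577)
577 is odd -> 3*577+1 = 1732 -> steps_to_one(1732)
1732 is even -> steps_to_one(866)
866 is even -> steps_to_one(433)
433 is odd -> 3*433+1 = 1300 -> steps_to_one(1300)
1300 is even -> steps_to_one(650)
650 is even -> steps_to_one(325)
325 is odd -> 3*325+1 = 976 -> steps_to_one(976)
976 is even -> steps_to_one(488)
488 is even -> steps_to_one(244)
244 is even -> steps_to_one(122)
122 is even -> steps_to_one(61)
61 is odd -> 3*61+1 = 184 -> steps_to_one(184)
184 is even -> steps_to_one(92)
92 is even -> steps_to_one(46)
46 is even -> steps_to_one(23)
23 is odd -> 3*23+1 = 70 -> steps_to_one(70)
70 is even -> steps_to_one(35)
35 is odd -> 3*35+1 = 106 -> steps_to_one(106)
106 is even -> steps_to_one(53)
53 is odd -> 3*53+1 = 160 -> steps_to_one(160)
160 is even -> steps_to_one(80)
80 is even -> steps_to_one(40)
40 is even -> steps_to_one(20)
20 is even -> steps_to_one(10)
10 is even -> steps_to_one(5)
5 is odd -> 3*5+1 = 16 -> steps_to_one(16)
16 is even -> steps_to_one(8)
8 is even -> steps_to_one(4)
4 is even -> steps_to_one(2)
2 is even -> steps_to_one(1)
Reached 1 after 102 steps
= 102


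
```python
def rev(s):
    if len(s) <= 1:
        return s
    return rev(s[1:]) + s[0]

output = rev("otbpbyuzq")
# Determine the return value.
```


rev("otbpbyuzq")
= rev("tbpbyuzq") + "o"
= rev("bpbyuzq") + "t" + "o"
= rev("pbyuzq") + "b" + "t" + "o"
= rev("byuzq") + "p" + "b" + "t" + "o"
= rev("yuzq") + "b" + "p" + "b" + "t" + "o"
= rev("uzq") + "y" + "b" + "p" + "b" + "t" + "o"
= rev("zq") + "u" + "y" + "b" + "p" + "b" + "t" + "o"
= rev("q") + "z" + "u" + "y" + "b" + "p" + "b" + "t" + "o"
= "q" + "z" + "u" + "y" + "b" + "p" + "b" + "t" + "o"
= "qzuybpbto"


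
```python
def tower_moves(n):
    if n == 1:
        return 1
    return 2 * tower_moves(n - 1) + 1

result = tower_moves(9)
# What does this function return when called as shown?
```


tower_moves(9)
= 2 * tower_moves(8) + 1
= 2 * (2 * tower_moves(7) + 1) + 1
= 2 * (2 * (2 * tower_moves(6) + 1) + 1) + 1
= 2 * (2 * (2 * (2 * tower_moves(5) + 1) + 1) + 1) + 1
= 2 * (2 * (2 * (2 * (2 * tower_moves(4) + 1) + 1) + 1) + 1) + 1
= 2 * (2 * (2 * (2 * (2 * (2 * tower_moves(3) + 1) + 1) + 1) + 1) + 1) + 1
= 2 * (2 * (2 * (2 * (2 * (2 * (2 * tower_moves(2) + 1) + 1) + 1) + 1) + 1) + 1) + 1
= 2 * (2 * (2 * (2 * (2 * (2 * (2 * (2 * tower_moves(1) + 1) + 1) + 1) + 1) + 1) + 1) + 1) + 1
Now compute bottom-up:
tower_moves(1) = 1
tower_moves(2) = 2 * 1 + 1 = 3
tower_moves(3) = 2 * 3 + 1 = 7
tower_moves(4) = 2 * 7 + 1 = 15
tower_moves(5) = 2 * 15 + 1 = 31
tower_moves(6) = 2 * 31 + 1 = 63
tower_moves(7) = 2 * 63 + 1 = 127
tower_moves(8) = 2 * 127 + 1 = 255
tower_moves(9) = 2 * 255 + 1 = 511
= 511


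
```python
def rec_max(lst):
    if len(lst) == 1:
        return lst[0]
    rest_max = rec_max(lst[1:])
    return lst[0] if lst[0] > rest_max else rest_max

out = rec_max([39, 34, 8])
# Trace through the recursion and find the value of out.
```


rec_max([39, 34, 8])
= compare 39 with rec_max([34, 8])
= compare 34 with rec_max([8])
Base: rec_max([8]) = 8
compare 34 with 8: max = 34
compare 39 with 34: max = 39
= 39


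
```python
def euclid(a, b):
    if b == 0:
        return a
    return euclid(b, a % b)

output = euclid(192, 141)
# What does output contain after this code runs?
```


euclid(192, 141)
= euclid(141, 192 % 141) = euclid(141, 51)
= euclid(51, 141 % 51) = euclid(51, 39)
= euclid(39, 51 % 39) = euclid(39, 12)
= euclid(12, 39 % 12) = euclid(12, 3)
= euclid(3, 12 % 3) = euclid(3, 0)
b == 0, return a = 3


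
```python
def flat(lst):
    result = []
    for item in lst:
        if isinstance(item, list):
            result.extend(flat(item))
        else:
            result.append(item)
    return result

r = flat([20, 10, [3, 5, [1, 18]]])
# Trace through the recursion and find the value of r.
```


flat([20, 10, [3, 5, [1, 18]]])
Processing each element:
  20 is not a list -> append 20
  10 is not a list -> append 10
  [3, 5, [1, 18]] is a list -> flat recursively -> [3, 5, 1, 18]
= [20, 10, 3, 5, 1, 18]


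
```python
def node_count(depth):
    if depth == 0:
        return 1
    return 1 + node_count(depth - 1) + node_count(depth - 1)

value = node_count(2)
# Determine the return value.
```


node_count(2)
= 1 + node_count(1) + node_count(1)
= 1 + 2 * node_count(1)
node_count(k) = 2^(k+1) - 1
node_count(0) = 1
node_count(1) = 3
node_count(2) = 7
node_count(2) = 2^3 - 1 = 7


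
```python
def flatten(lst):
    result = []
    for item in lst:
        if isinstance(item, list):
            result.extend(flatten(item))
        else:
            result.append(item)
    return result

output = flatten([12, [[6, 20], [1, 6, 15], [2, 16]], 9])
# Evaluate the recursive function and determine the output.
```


flatten([12, [[6, 20], [1, 6, 15], [2, 16]], 9])
Processing each element:
  12 is not a list -> append 12
  [[6, 20], [1, 6, 15], [2, 16]] is a list -> flatten recursively -> [6, 20, 1, 6, 15, 2, 16]
  9 is not a list -> append 9
= [12, 6, 20, 1, 6, 15, 2, 16, 9]


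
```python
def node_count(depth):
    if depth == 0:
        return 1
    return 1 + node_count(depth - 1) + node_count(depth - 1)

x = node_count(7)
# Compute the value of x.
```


node_count(7)
= 1 + node_count(6) + node_count(6)
= 1 + 2 * node_count(6)
node_count(k) = 2^(k+1) - 1
node_count(0) = 1
node_count(1) = 3
node_count(2) = 7
node_count(3) = 15
node_count(4) = 31
node_count(7) = 2^8 - 1 = 255


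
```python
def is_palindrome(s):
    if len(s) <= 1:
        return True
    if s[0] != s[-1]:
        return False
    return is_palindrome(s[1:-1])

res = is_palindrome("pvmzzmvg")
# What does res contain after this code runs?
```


is_palindrome("pvmzzmvg")
"pvmzzmvg": s[0]='p' != s[-1]='g' -> False
= False


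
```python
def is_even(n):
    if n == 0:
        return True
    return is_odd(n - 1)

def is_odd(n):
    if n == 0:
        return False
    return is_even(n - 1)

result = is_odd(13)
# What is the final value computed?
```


is_odd(13)
= is_even(12)
= is_odd(11)
= is_even(10)
= is_odd(9)
= is_even(8)
= is_odd(7)
= is_even(6)
= is_odd(5)
= is_even(4)
= is_odd(3)
= is_even(2)
= is_odd(1)
= is_even(0)
n == 0: return True
= True


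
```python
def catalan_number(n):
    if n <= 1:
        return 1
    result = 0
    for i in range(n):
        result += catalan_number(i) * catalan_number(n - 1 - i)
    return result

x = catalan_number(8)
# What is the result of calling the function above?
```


catalan_number(8)
= sum of catalan_number(i) * catalan_number(8-1-i) for i in 0..7
First compute sub-values bottom-up:
  catalan_number(0) = 1, catalan_number(1) = 1
  catalan_number(2) = 1*1 + 1*1 = 2
  catalan_number(3) = 1*2 + 1*1 + 2*1 = 5
  catalan_number(4) = 1*5 + 1*2 + 2*1 + 5*1 = 14
  catalan_number(5) = 1*14 + 1*5 + 2*2 + 5*1 + 14*1 = 42
  catalan_number(6) = 1*42 + 1*14 + 2*5 + 5*2 + 14*1 + 42*1 = 132
  catalan_number(7) = 1*132 + 1*42 + 2*14 + 5*5 + 14*2 + 42*1 + 132*1 = 429
Now catalan_number(8):
  catalan_number(0)*catalan_number(7) = 1*429 = 429
  catalan_number(1)*catalan_number(6) = 1*132 = 132
  catalan_number(2)*catalan_number(5) = 2*42 = 84
  catalan_number(3)*catalan_number(4) = 5*14 = 70
  catalan_number(4)*catalan_number(3) = 14*5 = 70
  catalan_number(5)*catalan_number(2) = 42*2 = 84
  catalan_number(6)*catalan_number(1) = 132*1 = 132
  catalan_number(7)*catalan_number(0) = 429*1 = 429
= 429 + 132 + 84 + 70 + 70 + 84 + 132 + 429
= 1430


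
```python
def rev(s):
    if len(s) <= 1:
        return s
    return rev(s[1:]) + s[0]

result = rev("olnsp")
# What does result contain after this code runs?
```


rev("olnsp")
= rev("lnsp") + "o"
= rev("nsp") + "l" + "o"
= rev("sp") + "n" + "l" + "o"
= rev("p") + "s" + "n" + "l" + "o"
= "p" + "s" + "n" + "l" + "o"
= "psnlo"


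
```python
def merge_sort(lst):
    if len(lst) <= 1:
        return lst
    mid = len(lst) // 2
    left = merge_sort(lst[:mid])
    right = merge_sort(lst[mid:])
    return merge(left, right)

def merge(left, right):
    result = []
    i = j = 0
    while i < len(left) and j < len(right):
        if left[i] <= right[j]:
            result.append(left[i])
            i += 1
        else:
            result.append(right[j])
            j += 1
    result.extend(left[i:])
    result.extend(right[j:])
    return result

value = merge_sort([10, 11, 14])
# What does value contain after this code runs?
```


merge_sort([10, 11, 14])
Split into [10] and [11, 14]
Left sorted: [10]
Right sorted: [11, 14]
Merge [10] and [11, 14]
= [10, 11, 14]


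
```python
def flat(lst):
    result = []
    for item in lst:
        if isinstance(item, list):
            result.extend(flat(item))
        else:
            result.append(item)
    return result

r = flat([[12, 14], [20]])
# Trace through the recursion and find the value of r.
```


flat([[12, 14], [20]])
Processing each element:
  [12, 14] is a list -> flat recursively -> [12, 14]
  [20] is a list -> flat recursively -> [20]
= [12, 14, 20]


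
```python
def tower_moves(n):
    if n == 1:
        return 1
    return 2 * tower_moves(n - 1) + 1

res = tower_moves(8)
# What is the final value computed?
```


tower_moves(8)
= 2 * tower_moves(7) + 1
= 2 * (2 * tower_moves(6) + 1) + 1
= 2 * (2 * (2 * tower_moves(5) + 1) + 1) + 1
= 2 * (2 * (2 * (2 * tower_moves(4) + 1) + 1) + 1) + 1
= 2 * (2 * (2 * (2 * (2 * tower_moves(3) + 1) + 1) + 1) + 1) + 1
= 2 * (2 * (2 * (2 * (2 * (2 * tower_moves(2) + 1) + 1) + 1) + 1) + 1) + 1
= 2 * (2 * (2 * (2 * (2 * (2 * (2 * tower_moves(1) + 1) + 1) + 1) + 1) + 1) + 1) + 1
Now compute bottom-up:
tower_moves(1) = 1
tower_moves(2) = 2 * 1 + 1 = 3
tower_moves(3) = 2 * 3 + 1 = 7
tower_moves(4) = 2 * 7 + 1 = 15
tower_moves(5) = 2 * 15 + 1 = 31
tower_moves(6) = 2 * 31 + 1 = 63
tower_moves(7) = 2 * 63 + 1 = 127
tower_moves(8) = 2 * 127 + 1 = 255
= 255


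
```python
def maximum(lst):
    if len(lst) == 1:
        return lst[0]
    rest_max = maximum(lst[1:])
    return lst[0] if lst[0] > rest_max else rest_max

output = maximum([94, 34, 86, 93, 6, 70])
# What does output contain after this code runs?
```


maximum([94, 34, 86, 93, 6, 70])
= compare 94 with maximum([34, 86, 93, 6, 70])
= compare 34 with maximum([86, 93, 6, 70])
= compare 86 with maximum([93, 6, 70])
= compare 93 with maximum([6, 70])
= compare 6 with maximum([70])
Base: maximum([70]) = 70
compare 6 with 70: max = 70
compare 93 with 70: max = 93
compare 86 with 93: max = 93
compare 34 with 93: max = 93
compare 94 with 93: max = 94
= 94


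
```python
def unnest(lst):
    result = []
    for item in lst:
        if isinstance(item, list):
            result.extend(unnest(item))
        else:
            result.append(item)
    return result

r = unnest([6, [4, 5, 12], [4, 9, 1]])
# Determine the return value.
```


unnest([6, [4, 5, 12], [4, 9, 1]])
Processing each element:
  6 is not a list -> append 6
  [4, 5, 12] is a list -> unnest recursively -> [4, 5, 12]
  [4, 9, 1] is a list -> unnest recursively -> [4, 9, 1]
= [6, 4, 5, 12, 4, 9, 1]


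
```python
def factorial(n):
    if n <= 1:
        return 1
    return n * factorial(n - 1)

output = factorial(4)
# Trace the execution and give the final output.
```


factorial(4)
= 4 * factorial(3)
= 4 * 3 * factorial(2)
= 4 * 3 * 2 * factorial(1)
= 4 * 3 * 2 * 1
= 24


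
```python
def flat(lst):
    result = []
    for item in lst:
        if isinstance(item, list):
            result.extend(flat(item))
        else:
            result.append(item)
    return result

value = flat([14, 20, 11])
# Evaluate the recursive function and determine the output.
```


flat([14, 20, 11])
Processing each element:
  14 is not a list -> append 14
  20 is not a list -> append 20
  11 is not a list -> append 11
= [14, 20, 11]


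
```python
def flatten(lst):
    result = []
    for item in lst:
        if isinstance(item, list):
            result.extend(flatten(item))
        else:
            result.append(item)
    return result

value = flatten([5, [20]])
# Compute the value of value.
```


flatten([5, [20]])
Processing each element:
  5 is not a list -> append 5
  [20] is a list -> flatten recursively -> [20]
= [5, 20]


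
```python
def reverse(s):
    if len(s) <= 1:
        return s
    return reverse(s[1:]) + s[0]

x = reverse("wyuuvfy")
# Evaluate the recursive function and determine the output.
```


reverse("wyuuvfy")
= reverse("yuuvfy") + "w"
= reverse("uuvfy") + "y" + "w"
= reverse("uvfy") + "u" + "y" + "w"
= reverse("vfy") + "u" + "u" + "y" + "w"
= reverse("fy") + "v" + "u" + "u" + "y" + "w"
= reverse("y") + "f" + "v" + "u" + "u" + "y" + "w"
= "y" + "f" + "v" + "u" + "u" + "y" + "w"
= "yfvuuyw"


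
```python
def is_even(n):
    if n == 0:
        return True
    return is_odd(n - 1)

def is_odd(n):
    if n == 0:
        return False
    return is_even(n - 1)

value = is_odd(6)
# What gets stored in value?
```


is_odd(6)
= is_even(5)
= is_odd(4)
= is_even(3)
= is_odd(2)
= is_even(1)
= is_odd(0)
n == 0: return False
= False


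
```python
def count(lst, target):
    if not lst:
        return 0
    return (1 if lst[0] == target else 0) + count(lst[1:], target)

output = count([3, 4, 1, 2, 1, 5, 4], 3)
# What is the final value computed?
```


count([3, 4, 1, 2, 1, 5, 4], 3)
lst[0]=3 == 3: 1 + count([4, 1, 2, 1, 5, 4], 3)
lst[0]=4 != 3: 0 + count([1, 2, 1, 5, 4], 3)
lst[0]=1 != 3: 0 + count([2, 1, 5, 4], 3)
lst[0]=2 != 3: 0 + count([1, 5, 4], 3)
lst[0]=1 != 3: 0 + count([5, 4], 3)
lst[0]=5 != 3: 0 + count([4], 3)
lst[0]=4 != 3: 0 + count([], 3)
= 1


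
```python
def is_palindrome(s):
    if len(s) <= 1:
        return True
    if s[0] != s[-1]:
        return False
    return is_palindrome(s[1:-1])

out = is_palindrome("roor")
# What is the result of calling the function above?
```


is_palindrome("roor")
"roor": s[0]='r' == s[-1]='r' -> is_palindrome("oo")
"oo": s[0]='o' == s[-1]='o' -> is_palindrome("")
"": len <= 1 -> True
= True


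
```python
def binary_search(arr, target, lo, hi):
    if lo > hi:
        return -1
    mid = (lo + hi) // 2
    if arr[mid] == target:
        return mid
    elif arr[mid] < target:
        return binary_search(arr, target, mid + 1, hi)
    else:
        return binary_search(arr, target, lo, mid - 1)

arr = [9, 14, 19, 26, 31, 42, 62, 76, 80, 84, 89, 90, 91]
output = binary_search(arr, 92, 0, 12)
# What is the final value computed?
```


binary_search(arr, 92, 0, 12)
lo=0, hi=12, mid=6, arr[mid]=62
62 < 92, search right half
lo=7, hi=12, mid=9, arr[mid]=84
84 < 92, search right half
lo=10, hi=12, mid=11, arr[mid]=90
90 < 92, search right half
lo=12, hi=12, mid=12, arr[mid]=91
91 < 92, search right half
lo > hi, target not found, return -1
= -1


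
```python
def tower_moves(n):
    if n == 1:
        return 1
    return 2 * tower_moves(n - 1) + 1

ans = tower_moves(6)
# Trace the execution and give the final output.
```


tower_moves(6)
= 2 * tower_moves(5) + 1
= 2 * (2 * tower_moves(4) + 1) + 1
= 2 * (2 * (2 * tower_moves(3) + 1) + 1) + 1
= 2 * (2 * (2 * (2 * tower_moves(2) + 1) + 1) + 1) + 1
= 2 * (2 * (2 * (2 * (2 * tower_moves(1) + 1) + 1) + 1) + 1) + 1
Now compute bottom-up:
tower_moves(1) = 1
tower_moves(2) = 2 * 1 + 1 = 3
tower_moves(3) = 2 * 3 + 1 = 7
tower_moves(4) = 2 * 7 + 1 = 15
tower_moves(5) = 2 * 15 + 1 = 31
tower_moves(6) = 2 * 31 + 1 = 63
= 63


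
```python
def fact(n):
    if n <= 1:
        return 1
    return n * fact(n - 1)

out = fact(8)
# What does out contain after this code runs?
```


fact(8)
= 8 * fact(7)
= 8 * 7 * fact(6)
= 8 * 7 * 6 * fact(5)
= 8 * 7 * 6 * 5 * fact(4)
= 8 * 7 * 6 * 5 * 4 * fact(3)
= 8 * 7 * 6 * 5 * 4 * 3 * fact(2)
= 8 * 7 * 6 * 5 * 4 * 3 * 2 * fact(1)
= 8 * 7 * 6 * 5 * 4 * 3 * 2 * 1
= 40320


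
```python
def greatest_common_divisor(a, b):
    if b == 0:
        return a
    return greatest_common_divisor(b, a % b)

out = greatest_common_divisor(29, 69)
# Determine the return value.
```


greatest_common_divisor(29, 69)
= greatest_common_divisor(69, 29 % 69) = greatest_common_divisor(69, 29)
= greatest_common_divisor(29, 69 % 29) = greatest_common_divisor(29, 11)
= greatest_common_divisor(11, 29 % 11) = greatest_common_divisor(11, 7)
= greatest_common_divisor(7, 11 % 7) = greatest_common_divisor(7, 4)
= greatest_common_divisor(4, 7 % 4) = greatest_common_divisor(4, 3)
= greatest_common_divisor(3, 4 % 3) = greatest_common_divisor(3, 1)
= greatest_common_divisor(1, 3 % 1) = greatest_common_divisor(1, 0)
b == 0, return a = 1


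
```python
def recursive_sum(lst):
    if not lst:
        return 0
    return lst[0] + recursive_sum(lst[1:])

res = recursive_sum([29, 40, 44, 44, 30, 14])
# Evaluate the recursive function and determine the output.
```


recursive_sum([29, 40, 44, 44, 30, 14])
= 29 + recursive_sum([40, 44, 44, 30, 14])
= 29 + 40 + recursive_sum([44, 44, 30, 14])
= 29 + 40 + 44 + recursive_sum([44, 30, 14])
= 29 + 40 + 44 + 44 + recursive_sum([30, 14])
= 29 + 40 + 44 + 44 + 30 + recursive_sum([14])
= 29 + 40 + 44 + 44 + 30 + 14 + recursive_sum([])
= 29 + 40 + 44 + 44 + 30 + 14 + 0
= 201


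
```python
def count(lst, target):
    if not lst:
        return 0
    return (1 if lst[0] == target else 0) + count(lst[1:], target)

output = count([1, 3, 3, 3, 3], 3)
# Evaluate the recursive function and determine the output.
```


count([1, 3, 3, 3, 3], 3)
lst[0]=1 != 3: 0 + count([3, 3, 3, 3], 3)
lst[0]=3 == 3: 1 + count([3, 3, 3], 3)
lst[0]=3 == 3: 1 + count([3, 3], 3)
lst[0]=3 == 3: 1 + count([3], 3)
lst[0]=3 == 3: 1 + count([], 3)
= 4


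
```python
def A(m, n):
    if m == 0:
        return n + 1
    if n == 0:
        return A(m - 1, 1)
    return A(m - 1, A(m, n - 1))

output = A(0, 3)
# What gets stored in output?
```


A(0, 3)
m == 0: return 3 + 1 = 4
= 4


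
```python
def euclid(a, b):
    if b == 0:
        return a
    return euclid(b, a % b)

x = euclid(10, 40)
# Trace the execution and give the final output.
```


euclid(10, 40)
= euclid(40, 10 % 40) = euclid(40, 10)
= euclid(10, 40 % 10) = euclid(10, 0)
b == 0, return a = 10


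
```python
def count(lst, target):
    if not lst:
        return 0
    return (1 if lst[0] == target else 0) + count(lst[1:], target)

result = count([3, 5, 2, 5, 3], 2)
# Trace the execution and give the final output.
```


count([3, 5, 2, 5, 3], 2)
lst[0]=3 != 2: 0 + count([5, 2, 5, 3], 2)
lst[0]=5 != 2: 0 + count([2, 5, 3], 2)
lst[0]=2 == 2: 1 + count([5, 3], 2)
lst[0]=5 != 2: 0 + count([3], 2)
lst[0]=3 != 2: 0 + count([], 2)
= 1


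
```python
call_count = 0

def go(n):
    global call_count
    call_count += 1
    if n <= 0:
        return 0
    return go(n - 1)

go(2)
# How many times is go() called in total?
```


go(2) calls go(1) calls ... calls go(0)
Total calls: 2 + 1 (for base case) = 3


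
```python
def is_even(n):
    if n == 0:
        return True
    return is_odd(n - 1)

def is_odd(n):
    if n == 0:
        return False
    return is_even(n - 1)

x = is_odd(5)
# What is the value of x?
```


is_odd(5)
= is_even(4)
= is_odd(3)
= is_even(2)
= is_odd(1)
= is_even(0)
n == 0: return True
= True


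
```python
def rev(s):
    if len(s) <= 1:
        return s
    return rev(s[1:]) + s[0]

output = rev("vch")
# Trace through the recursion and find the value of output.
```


rev("vch")
= rev("ch") + "v"
= rev("h") + "c" + "v"
= "h" + "c" + "v"
= "hcv"


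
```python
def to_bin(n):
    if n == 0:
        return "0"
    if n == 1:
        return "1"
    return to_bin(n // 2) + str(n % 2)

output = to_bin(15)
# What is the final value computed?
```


to_bin(15)
= to_bin(7) + "1"
= to_bin(3) + "1" + "1"
= to_bin(1) + "1" + "1" + "1"
= "1" + "1" + "1" + "1"
= "1111"


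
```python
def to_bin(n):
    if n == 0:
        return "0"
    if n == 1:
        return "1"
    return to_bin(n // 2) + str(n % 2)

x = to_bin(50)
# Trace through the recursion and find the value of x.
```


to_bin(50)
= to_bin(25) + "0"
= to_bin(12) + "1" + "0"
= to_bin(6) + "0" + "1" + "0"
= to_bin(3) + "0" + "0" + "1" + "0"
= to_bin(1) + "1" + "0" + "0" + "1" + "0"
= "1" + "1" + "0" + "0" + "1" + "0"
= "110010"


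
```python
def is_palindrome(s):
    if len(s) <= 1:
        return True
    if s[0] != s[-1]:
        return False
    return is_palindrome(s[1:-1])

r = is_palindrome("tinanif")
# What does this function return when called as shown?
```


is_palindrome("tinanif")
"tinanif": s[0]='t' != s[-1]='f' -> False
= False


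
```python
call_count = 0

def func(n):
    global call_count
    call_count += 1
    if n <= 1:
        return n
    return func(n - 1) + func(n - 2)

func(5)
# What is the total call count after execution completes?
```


func(5) calls func(4) and func(3); each non-base call branches into two more.
Let C(k) = total number of calls made by func(k), including the call to func(k) itself.
Base cases: C(0) = 1, C(1) = 1
Recurrence: C(k) = 1 + C(k-1) + C(k-2)
  C(2) = 1 + C(1) + C(0) = 1 + 1 + 1 = 3
  C(3) = 1 + C(2) + C(1) = 1 + 3 + 1 = 5
  C(4) = 1 + C(3) + C(2) = 1 + 5 + 3 = 9
  C(5) = 1 + C(4) + C(3) = 1 + 9 + 5 = 15
Total calls = C(5) = 15


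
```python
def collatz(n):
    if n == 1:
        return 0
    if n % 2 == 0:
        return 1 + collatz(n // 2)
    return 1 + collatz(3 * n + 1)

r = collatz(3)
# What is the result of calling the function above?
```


collatz(3)
3 is odd -> 3*3+1 = 10 -> collatz(10)
10 is even -> collatz(5)
5 is odd -> 3*5+1 = 16 -> collatz(16)
16 is even -> collatz(8)
8 is even -> collatz(4)
4 is even -> collatz(2)
2 is even -> collatz(1)
Reached 1 after 7 steps
= 7


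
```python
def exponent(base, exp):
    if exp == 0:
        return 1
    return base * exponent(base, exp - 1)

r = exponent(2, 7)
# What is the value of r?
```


exponent(2, 7)
= 2 * exponent(2, 6)
= 2 * 2 * exponent(2, 5)
= 2 * 2 * 2 * exponent(2, 4)
= 2 * 2 * 2 * 2 * exponent(2, 3)
= 2 * 2 * 2 * 2 * 2 * exponent(2, 2)
= 2 * 2 * 2 * 2 * 2 * 2 * exponent(2, 1)
= 2 * 2 * 2 * 2 * 2 * 2 * 2 * exponent(2, 0)
= 2 * 2 * 2 * 2 * 2 * 2 * 2 * 1
= 128


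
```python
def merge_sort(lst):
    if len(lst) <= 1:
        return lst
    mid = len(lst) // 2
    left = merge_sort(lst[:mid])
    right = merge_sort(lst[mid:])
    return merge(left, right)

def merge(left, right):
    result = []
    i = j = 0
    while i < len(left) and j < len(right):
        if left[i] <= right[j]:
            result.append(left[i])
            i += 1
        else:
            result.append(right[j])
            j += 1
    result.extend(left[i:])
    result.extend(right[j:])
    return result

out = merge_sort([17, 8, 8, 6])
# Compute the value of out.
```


merge_sort([17, 8, 8, 6])
Split into [17, 8] and [8, 6]
Left sorted: [8, 17]
Right sorted: [6, 8]
Merge [8, 17] and [6, 8]
= [6, 8, 8, 17]


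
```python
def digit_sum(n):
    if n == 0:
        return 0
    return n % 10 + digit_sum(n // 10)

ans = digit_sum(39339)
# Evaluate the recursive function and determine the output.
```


digit_sum(39339)
= 9 + digit_sum(3933)
= 9 + 3 + digit_sum(393)
= 9 + 3 + 3 + digit_sum(39)
= 9 + 3 + 3 + 9 + digit_sum(3)
= 9 + 3 + 3 + 9 + 3 + digit_sum(0)
= 9 + 3 + 3 + 9 + 3 + 0
= 27


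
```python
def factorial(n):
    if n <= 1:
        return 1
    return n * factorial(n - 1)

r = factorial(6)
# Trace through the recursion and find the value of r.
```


factorial(6)
= 6 * factorial(5)
= 6 * 5 * factorial(4)
= 6 * 5 * 4 * factorial(3)
= 6 * 5 * 4 * 3 * factorial(2)
= 6 * 5 * 4 * 3 * 2 * factorial(1)
= 6 * 5 * 4 * 3 * 2 * 1
= 720


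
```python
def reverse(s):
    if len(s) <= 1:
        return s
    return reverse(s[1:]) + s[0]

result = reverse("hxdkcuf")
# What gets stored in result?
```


reverse("hxdkcuf")
= reverse("xdkcuf") + "h"
= reverse("dkcuf") + "x" + "h"
= reverse("kcuf") + "d" + "x" + "h"
= reverse("cuf") + "k" + "d" + "x" + "h"
= reverse("uf") + "c" + "k" + "d" + "x" + "h"
= reverse("f") + "u" + "c" + "k" + "d" + "x" + "h"
= "f" + "u" + "c" + "k" + "d" + "x" + "h"
= "fuckdxh"


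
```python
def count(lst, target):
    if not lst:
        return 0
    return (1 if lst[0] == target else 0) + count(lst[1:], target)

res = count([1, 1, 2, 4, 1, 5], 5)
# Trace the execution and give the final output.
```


count([1, 1, 2, 4, 1, 5], 5)
lst[0]=1 != 5: 0 + count([1, 2, 4, 1, 5], 5)
lst[0]=1 != 5: 0 + count([2, 4, 1, 5], 5)
lst[0]=2 != 5: 0 + count([4, 1, 5], 5)
lst[0]=4 != 5: 0 + count([1, 5], 5)
lst[0]=1 != 5: 0 + count([5], 5)
lst[0]=5 == 5: 1 + count([], 5)
= 1


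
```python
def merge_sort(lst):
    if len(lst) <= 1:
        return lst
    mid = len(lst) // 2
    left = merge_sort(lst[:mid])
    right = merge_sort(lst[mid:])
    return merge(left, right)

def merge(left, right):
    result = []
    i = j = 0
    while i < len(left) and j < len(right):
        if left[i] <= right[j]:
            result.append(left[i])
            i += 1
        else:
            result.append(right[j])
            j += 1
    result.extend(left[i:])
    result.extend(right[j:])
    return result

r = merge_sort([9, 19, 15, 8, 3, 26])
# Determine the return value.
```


merge_sort([9, 19, 15, 8, 3, 26])
Split into [9, 19, 15] and [8, 3, 26]
Left sorted: [9, 15, 19]
Right sorted: [3, 8, 26]
Merge [9, 15, 19] and [3, 8, 26]
= [3, 8, 9, 15, 19, 26]


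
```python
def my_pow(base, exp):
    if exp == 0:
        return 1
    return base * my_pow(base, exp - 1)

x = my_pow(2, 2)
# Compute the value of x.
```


my_pow(2, 2)
= 2 * my_pow(2, 1)
= 2 * 2 * my_pow(2, 0)
= 2 * 2 * 1
= 4


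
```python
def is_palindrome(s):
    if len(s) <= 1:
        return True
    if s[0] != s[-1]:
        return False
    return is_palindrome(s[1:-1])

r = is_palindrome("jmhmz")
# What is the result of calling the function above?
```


is_palindrome("jmhmz")
"jmhmz": s[0]='j' != s[-1]='z' -> False
= False


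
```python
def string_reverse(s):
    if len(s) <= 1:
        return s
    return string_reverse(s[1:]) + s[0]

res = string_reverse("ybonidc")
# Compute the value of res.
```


string_reverse("ybonidc")
= string_reverse("bonidc") + "y"
= string_reverse("onidc") + "b" + "y"
= string_reverse("nidc") + "o" + "b" + "y"
= string_reverse("idc") + "n" + "o" + "b" + "y"
= string_reverse("dc") + "i" + "n" + "o" + "b" + "y"
= string_reverse("c") + "d" + "i" + "n" + "o" + "b" + "y"
= "c" + "d" + "i" + "n" + "o" + "b" + "y"
= "cdinoby"


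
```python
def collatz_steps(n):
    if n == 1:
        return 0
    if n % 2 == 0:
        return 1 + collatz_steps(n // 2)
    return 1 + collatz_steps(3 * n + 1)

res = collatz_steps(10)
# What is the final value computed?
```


collatz_steps(10)
10 is even -> collatz_steps(5)
5 is odd -> 3*5+1 = 16 -> collatz_steps(16)
16 is even -> collatz_steps(8)
8 is even -> collatz_steps(4)
4 is even -> collatz_steps(2)
2 is even -> collatz_steps(1)
Reached 1 after 6 steps
= 6


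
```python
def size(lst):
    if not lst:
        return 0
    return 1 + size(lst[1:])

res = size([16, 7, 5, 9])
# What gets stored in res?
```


size([16, 7, 5, 9])
= 1 + size([7, 5, 9])
= 1 + 1 + size([5, 9])
= 1 + 1 + 1 + size([9])
= 1 + 1 + 1 + 1 + size([])
= 1 + 1 + 1 + 1 + 0
= 4


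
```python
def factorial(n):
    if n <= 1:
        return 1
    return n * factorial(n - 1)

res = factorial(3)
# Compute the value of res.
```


factorial(3)
= 3 * factorial(2)
= 3 * 2 * factorial(1)
= 3 * 2 * 1
= 6


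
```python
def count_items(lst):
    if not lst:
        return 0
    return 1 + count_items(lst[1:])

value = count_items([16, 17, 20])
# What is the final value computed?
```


count_items([16, 17, 20])
= 1 + count_items([17, 20])
= 1 + 1 + count_items([20])
= 1 + 1 + 1 + count_items([])
= 1 + 1 + 1 + 0
= 3


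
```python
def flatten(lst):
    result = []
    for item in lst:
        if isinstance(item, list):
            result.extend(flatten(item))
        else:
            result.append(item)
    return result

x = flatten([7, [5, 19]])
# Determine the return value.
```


flatten([7, [5, 19]])
Processing each element:
  7 is not a list -> append 7
  [5, 19] is a list -> flatten recursively -> [5, 19]
= [7, 5, 19]


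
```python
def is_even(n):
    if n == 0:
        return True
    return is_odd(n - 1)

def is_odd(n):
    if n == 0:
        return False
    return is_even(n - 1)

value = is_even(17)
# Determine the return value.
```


is_even(17)
= is_odd(16)
= is_even(15)
= is_odd(14)
= is_even(13)
= is_odd(12)
= is_even(11)
= is_odd(10)
= is_even(9)
= is_odd(8)
= is_even(7)
= is_odd(6)
= is_even(5)
= is_odd(4)
= is_even(3)
= is_odd(2)
= is_even(1)
= is_odd(0)
n == 0: return False
= False


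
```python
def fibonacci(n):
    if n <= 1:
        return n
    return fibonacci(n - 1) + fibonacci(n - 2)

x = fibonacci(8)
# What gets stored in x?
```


fibonacci(8)
= fibonacci(7) + fibonacci(6)
= (fibonacci(6) + fibonacci(5)) + fibonacci(6)
Computing bottom-up: fibonacci(0)=0, fibonacci(1)=1, fibonacci(2)=1, fibonacci(3)=2, fibonacci(4)=3, fibonacci(5)=5, fibonacci(6)=8, fibonacci(7)=13, fibonacci(8)=21
= 21


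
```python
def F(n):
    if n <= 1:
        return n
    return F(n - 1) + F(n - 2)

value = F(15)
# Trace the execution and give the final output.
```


F(15)
= F(14) + F(13)
= (F(13) + F(12)) + F(13)
Computing bottom-up: F(0)=0, F(1)=1, F(2)=1, F(3)=2, F(4)=3, F(5)=5, F(6)=8, F(7)=13, F(8)=21, F(9)=34, F(10)=55, F(11)=89, F(12)=144, F(13)=233, F(14)=377, F(15)=610
= 610


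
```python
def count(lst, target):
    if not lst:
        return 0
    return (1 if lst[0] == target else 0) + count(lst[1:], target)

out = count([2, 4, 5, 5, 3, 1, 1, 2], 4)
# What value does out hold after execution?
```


count([2, 4, 5, 5, 3, 1, 1, 2], 4)
lst[0]=2 != 4: 0 + count([4, 5, 5, 3, 1, 1, 2], 4)
lst[0]=4 == 4: 1 + count([5, 5, 3, 1, 1, 2], 4)
lst[0]=5 != 4: 0 + count([5, 3, 1, 1, 2], 4)
lst[0]=5 != 4: 0 + count([3, 1, 1, 2], 4)
lst[0]=3 != 4: 0 + count([1, 1, 2], 4)
lst[0]=1 != 4: 0 + count([1, 2], 4)
lst[0]=1 != 4: 0 + count([2], 4)
lst[0]=2 != 4: 0 + count([], 4)
= 1


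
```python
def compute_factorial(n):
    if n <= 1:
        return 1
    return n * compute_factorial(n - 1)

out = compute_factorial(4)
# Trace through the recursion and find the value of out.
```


compute_factorial(4)
= 4 * compute_factorial(3)
= 4 * 3 * compute_factorial(2)
= 4 * 3 * 2 * compute_factorial(1)
= 4 * 3 * 2 * 1
= 24


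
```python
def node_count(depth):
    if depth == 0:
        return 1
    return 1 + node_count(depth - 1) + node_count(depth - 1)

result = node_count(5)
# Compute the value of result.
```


node_count(5)
= 1 + node_count(4) + node_count(4)
= 1 + 2 * node_count(4)
node_count(k) = 2^(k+1) - 1
node_count(0) = 1
node_count(1) = 3
node_count(2) = 7
node_count(3) = 15
node_count(4) = 31
node_count(5) = 2^6 - 1 = 63


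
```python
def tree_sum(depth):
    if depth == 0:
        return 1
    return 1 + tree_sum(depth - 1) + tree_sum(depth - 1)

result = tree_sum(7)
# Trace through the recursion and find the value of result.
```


tree_sum(7)
= 1 + tree_sum(6) + tree_sum(6)
= 1 + 2 * tree_sum(6)
tree_sum(k) = 2^(k+1) - 1
tree_sum(0) = 1
tree_sum(1) = 3
tree_sum(2) = 7
tree_sum(3) = 15
tree_sum(4) = 31
tree_sum(7) = 2^8 - 1 = 255


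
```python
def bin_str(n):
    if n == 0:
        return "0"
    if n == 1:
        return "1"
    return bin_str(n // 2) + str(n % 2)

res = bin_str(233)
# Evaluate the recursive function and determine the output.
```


bin_str(233)
= bin_str(116) + "1"
= bin_str(58) + "0" + "1"
= bin_str(29) + "0" + "0" + "1"
= bin_str(14) + "1" + "0" + "0" + "1"
= bin_str(7) + "0" + "1" + "0" + "0" + "1"
= bin_str(3) + "1" + "0" + "1" + "0" + "0" + "1"
= bin_str(1) + "1" + "1" + "0" + "1" + "0" + "0" + "1"
= "1" + "1" + "1" + "0" + "1" + "0" + "0" + "1"
= "11101001"


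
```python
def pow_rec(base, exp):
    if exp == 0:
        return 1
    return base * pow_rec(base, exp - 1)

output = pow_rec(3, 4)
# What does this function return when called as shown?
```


pow_rec(3, 4)
= 3 * pow_rec(3, 3)
= 3 * 3 * pow_rec(3, 2)
= 3 * 3 * 3 * pow_rec(3, 1)
= 3 * 3 * 3 * 3 * pow_rec(3, 0)
= 3 * 3 * 3 * 3 * 1
= 81


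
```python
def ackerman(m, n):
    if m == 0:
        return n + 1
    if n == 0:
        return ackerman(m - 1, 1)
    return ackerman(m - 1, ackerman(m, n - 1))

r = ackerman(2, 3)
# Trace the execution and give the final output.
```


ackerman(2, 3)
= ackerman(1, ackerman(2, 2))
First compute ackerman(2, 2) = 7
= ackerman(1, 7)
= 9


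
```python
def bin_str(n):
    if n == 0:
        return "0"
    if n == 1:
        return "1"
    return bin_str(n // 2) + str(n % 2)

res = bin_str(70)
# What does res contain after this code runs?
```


bin_str(70)
= bin_str(35) + "0"
= bin_str(17) + "1" + "0"
= bin_str(8) + "1" + "1" + "0"
= bin_str(4) + "0" + "1" + "1" + "0"
= bin_str(2) + "0" + "0" + "1" + "1" + "0"
= bin_str(1) + "0" + "0" + "0" + "1" + "1" + "0"
= "1" + "0" + "0" + "0" + "1" + "1" + "0"
= "1000110"


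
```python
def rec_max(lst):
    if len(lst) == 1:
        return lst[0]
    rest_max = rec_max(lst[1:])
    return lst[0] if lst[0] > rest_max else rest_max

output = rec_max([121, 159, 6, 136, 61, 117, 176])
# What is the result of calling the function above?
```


rec_max([121, 159, 6, 136, 61, 117, 176])
= compare 121 with rec_max([159, 6, 136, 61, 117, 176])
= compare 159 with rec_max([6, 136, 61, 117, 176])
= compare 6 with rec_max([136, 61, 117, 176])
= compare 136 with rec_max([61, 117, 176])
= compare 61 with rec_max([117, 176])
= compare 117 with rec_max([176])
Base: rec_max([176]) = 176
compare 117 with 176: max = 176
compare 61 with 176: max = 176
compare 136 with 176: max = 176
compare 6 with 176: max = 176
compare 159 with 176: max = 176
compare 121 with 176: max = 176
= 176


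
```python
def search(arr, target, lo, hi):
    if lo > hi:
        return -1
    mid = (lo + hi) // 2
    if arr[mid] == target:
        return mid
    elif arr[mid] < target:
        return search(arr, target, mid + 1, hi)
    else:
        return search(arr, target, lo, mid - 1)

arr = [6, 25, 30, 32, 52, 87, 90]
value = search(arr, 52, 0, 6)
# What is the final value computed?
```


search(arr, 52, 0, 6)
lo=0, hi=6, mid=3, arr[mid]=32
32 < 52, search right half
lo=4, hi=6, mid=5, arr[mid]=87
87 > 52, search left half
lo=4, hi=4, mid=4, arr[mid]=52
arr[4] == 52, found at index 4
= 4


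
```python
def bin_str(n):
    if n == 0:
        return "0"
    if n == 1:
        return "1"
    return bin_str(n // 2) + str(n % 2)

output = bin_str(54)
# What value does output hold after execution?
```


bin_str(54)
= bin_str(27) + "0"
= bin_str(13) + "1" + "0"
= bin_str(6) + "1" + "1" + "0"
= bin_str(3) + "0" + "1" + "1" + "0"
= bin_str(1) + "1" + "0" + "1" + "1" + "0"
= "1" + "1" + "0" + "1" + "1" + "0"
= "110110"


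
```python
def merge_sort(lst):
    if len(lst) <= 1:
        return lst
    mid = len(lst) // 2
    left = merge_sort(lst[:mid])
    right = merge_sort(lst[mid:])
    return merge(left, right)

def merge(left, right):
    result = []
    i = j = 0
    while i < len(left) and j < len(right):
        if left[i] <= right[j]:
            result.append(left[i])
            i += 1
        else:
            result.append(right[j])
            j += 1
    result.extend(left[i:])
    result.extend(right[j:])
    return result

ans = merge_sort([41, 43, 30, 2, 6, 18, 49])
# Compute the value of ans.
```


merge_sort([41, 43, 30, 2, 6, 18, 49])
Split into [41, 43, 30] and [2, 6, 18, 49]
Left sorted: [30, 41, 43]
Right sorted: [2, 6, 18, 49]
Merge [30, 41, 43] and [2, 6, 18, 49]
= [2, 6, 18, 30, 41, 43, 49]
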